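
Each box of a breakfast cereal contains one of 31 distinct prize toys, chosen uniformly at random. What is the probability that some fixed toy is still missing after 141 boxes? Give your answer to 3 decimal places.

0.010

On each box the fixed toy fails to appear with probability 30/31.
P(still missing after 141) = (30/31)^141 = 0.0098.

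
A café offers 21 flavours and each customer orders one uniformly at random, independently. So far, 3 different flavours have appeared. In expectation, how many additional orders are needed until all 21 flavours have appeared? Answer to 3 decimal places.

The wait to go from k to k+1 distinct flavours is geometric with mean 21/(21-k).
Sum over k = 3,...,20: E = 21/18 + 21/17 + 21/16 + ... + 21/2 + 21/1 = 73.3973.

73.397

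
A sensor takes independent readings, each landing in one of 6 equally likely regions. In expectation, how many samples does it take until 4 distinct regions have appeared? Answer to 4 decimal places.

With k distinct regions already seen, the next new one arrives after an expected 6/(6-k) samples.
Sum over k = 0,...,3: E = 6/6 + 6/5 + 6/4 + 6/3 = 5.70000.

5.7000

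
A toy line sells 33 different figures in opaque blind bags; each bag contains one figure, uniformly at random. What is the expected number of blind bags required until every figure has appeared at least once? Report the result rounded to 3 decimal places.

Split into phases: going from k distinct to k+1 distinct takes on average 33/(33-k) blind bags.
E[T] = 33/33 + 33/32 + 33/31 + ... + 33/2 + 33/1 = 33·H_{33}.
H_{33} = 4.0888, so E[T] = 134.9303.

134.930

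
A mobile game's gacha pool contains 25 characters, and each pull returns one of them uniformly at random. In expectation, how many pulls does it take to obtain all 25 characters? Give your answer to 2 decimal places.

95.40

The wait to go from k to k+1 distinct characters is geometric with mean 25/(25-k).
E[T] = 25/25 + 25/24 + 25/23 + ... + 25/2 + 25/1 = 25·H_{25}.
H_{25} = 3.816, so E[T] = 95.399.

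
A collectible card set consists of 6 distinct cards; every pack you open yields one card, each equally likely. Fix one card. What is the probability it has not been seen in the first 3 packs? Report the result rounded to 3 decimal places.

0.579

Each pack misses the fixed card with probability (6-1)/6 = 5/6, independently.
P(still missing after 3) = (5/6)^3 = 0.5787.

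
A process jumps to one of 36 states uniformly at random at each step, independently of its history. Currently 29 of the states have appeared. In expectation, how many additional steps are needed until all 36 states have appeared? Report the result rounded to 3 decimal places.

93.343

With k distinct states already seen, the next new one takes an expected 36/(36-k) steps.
Sum over k = 29,...,35: E = 36/7 + 36/6 + 36/5 + ... + 36/2 + 36/1 = 93.3429.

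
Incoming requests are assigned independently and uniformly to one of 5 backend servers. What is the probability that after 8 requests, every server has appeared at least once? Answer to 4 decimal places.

Let A_i be the event that server i is missing after 8 requests. By inclusion–exclusion on the A_i,
P(all seen) = Σ_{j=0}^{5} (-1)^j C(5,j)((5-j)/5)^8
= 1.00000 - 0.83886 + 0.16796 - 0.00655 + 0.00001 - 0.00000
= 0.32256.

0.3226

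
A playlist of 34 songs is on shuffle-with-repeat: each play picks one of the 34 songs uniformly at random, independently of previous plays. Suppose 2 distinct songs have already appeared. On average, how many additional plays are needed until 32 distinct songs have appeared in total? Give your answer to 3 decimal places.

86.989

With k distinct songs already seen, the next new one takes an expected 34/(34-k) plays.
Sum over k = 2,...,31: E = 34/32 + 34/31 + 34/30 + ... + 34/4 + 34/3 = 86.9888.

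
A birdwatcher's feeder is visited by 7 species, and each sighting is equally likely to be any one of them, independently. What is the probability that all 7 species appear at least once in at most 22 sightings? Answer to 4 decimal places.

Let A_i be the event that species i is missing after 22 sightings. By inclusion–exclusion on the A_i,
P(all seen) = Σ_{j=0}^{7} (-1)^j C(7,j)((7-j)/7)^22
= 1.00000 - 0.23565 + 0.01281 - 0.00016 + 0.00000 - 0.00000 + 0.00000 - 0.00000
= 0.77700.

0.7770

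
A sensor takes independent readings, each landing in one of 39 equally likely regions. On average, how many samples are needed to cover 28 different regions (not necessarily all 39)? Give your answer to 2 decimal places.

48.11

Going from k to k+1 distinct takes a geometric number of samples with mean 39/(39-k).
Sum over k = 0,...,27: E = 39/39 + 39/38 + 39/37 + ... + 39/13 + 39/12 = 48.113.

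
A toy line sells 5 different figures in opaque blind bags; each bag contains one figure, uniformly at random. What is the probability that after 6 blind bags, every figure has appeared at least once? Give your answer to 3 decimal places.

By inclusion–exclusion over which figures are missing,
P(all seen) = Σ_{j=0}^{5} (-1)^j C(5,j)((5-j)/5)^6
= 1.0000 - 1.3107 + 0.4666 - 0.0410 + 0.0003 - 0.0000
= 0.1152.

0.115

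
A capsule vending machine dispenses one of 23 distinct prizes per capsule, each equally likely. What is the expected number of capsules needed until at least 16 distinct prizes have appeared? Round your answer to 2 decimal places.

Going from k to k+1 distinct takes a geometric number of capsules with mean 23/(23-k).
Sum over k = 0,...,15: E = 23/23 + 23/22 + 23/21 + ... + 23/9 + 23/8 = 26.253.

26.25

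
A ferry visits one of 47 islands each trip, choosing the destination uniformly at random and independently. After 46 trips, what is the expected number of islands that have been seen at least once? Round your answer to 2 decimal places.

29.52

For each island, P(seen in 46 trips) = 1 - (46/47)^46 = 0.628.
By linearity of expectation, E[distinct seen] = 47·(1 - (46/47)^46) = 29.523.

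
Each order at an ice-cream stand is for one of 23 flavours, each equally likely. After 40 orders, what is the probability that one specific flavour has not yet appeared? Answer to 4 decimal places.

0.1690

Each order misses the fixed flavour with probability (23-1)/23 = 22/23, independently.
P(still missing after 40) = (22/23)^40 = 0.16896.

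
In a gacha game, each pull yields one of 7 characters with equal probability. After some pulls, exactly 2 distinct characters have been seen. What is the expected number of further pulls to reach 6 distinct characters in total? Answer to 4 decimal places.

The wait to go from k to k+1 distinct characters is geometric with mean 7/(7-k).
Sum over k = 2,...,5: E = 7/5 + 7/4 + 7/3 + 7/2 = 8.98333.

8.9833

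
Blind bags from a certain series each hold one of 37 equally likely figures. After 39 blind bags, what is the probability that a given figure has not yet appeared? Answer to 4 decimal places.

0.3435

Each blind bag misses the fixed figure with probability (37-1)/37 = 36/37, independently.
P(still missing after 39) = (36/37)^39 = 0.34350.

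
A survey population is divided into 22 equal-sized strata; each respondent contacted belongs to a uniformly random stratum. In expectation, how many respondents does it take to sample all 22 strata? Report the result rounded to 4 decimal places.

81.1979

After k distinct strata have appeared, the next respondent gives a new one with probability (22-k)/22, so the expected wait for the (k+1)-th is 22/(22-k).
E[T] = 22/22 + 22/21 + 22/20 + ... + 22/2 + 22/1 = 22·H_{22}.
H_{22} = 3.69081, so E[T] = 81.19789.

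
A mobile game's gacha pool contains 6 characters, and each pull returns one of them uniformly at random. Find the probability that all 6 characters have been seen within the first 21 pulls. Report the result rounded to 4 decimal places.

0.8726

Let A_i be the event that character i is missing after 21 pulls. By inclusion–exclusion on the A_i,
P(all seen) = Σ_{j=0}^{6} (-1)^j C(6,j)((6-j)/6)^21
= 1.00000 - 0.13042 + 0.00301 - 0.00001 + 0.00000 - 0.00000 + 0.00000
= 0.87258.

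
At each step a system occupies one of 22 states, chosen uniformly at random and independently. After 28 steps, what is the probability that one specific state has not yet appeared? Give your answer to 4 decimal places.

0.2718

Each step misses the fixed state with probability (22-1)/22 = 21/22, independently.
P(still missing after 28) = (21/22)^28 = 0.27183.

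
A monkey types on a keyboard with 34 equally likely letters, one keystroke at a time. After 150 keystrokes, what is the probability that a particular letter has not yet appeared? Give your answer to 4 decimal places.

On each keystroke the fixed letter fails to appear with probability 33/34.
P(still missing after 150) = (33/34)^150 = 0.01136.

0.0114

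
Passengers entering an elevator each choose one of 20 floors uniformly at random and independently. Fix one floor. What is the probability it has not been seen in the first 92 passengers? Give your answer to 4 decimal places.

On each passenger the fixed floor fails to appear with probability 19/20.
P(still missing after 92) = (19/20)^92 = 0.00892.

0.0089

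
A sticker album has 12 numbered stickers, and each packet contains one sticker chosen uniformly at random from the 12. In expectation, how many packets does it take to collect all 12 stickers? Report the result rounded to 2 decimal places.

After k distinct stickers have appeared, the next packet gives a new one with probability (12-k)/12, so the expected wait for the (k+1)-th is 12/(12-k).
E[T] = 12/12 + 12/11 + 12/10 + ... + 12/2 + 12/1 = 12·H_{12}.
H_{12} = 3.103, so E[T] = 37.239.

37.24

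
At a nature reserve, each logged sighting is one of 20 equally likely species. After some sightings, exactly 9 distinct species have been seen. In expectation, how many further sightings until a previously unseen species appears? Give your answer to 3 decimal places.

The number of sightings until the next new species is geometric with success probability 11/20, so its mean is 20/11.
E = 20/11 = 1.8182.

1.818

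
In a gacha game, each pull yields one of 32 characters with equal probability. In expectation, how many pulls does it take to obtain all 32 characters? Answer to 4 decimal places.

After k distinct characters have appeared, the next pull gives a new one with probability (32-k)/32, so the expected wait for the (k+1)-th is 32/(32-k).
E[T] = 32/32 + 32/31 + 32/30 + ... + 32/2 + 32/1 = 32·H_{32}.
H_{32} = 4.05850, so E[T] = 129.87185.

129.8718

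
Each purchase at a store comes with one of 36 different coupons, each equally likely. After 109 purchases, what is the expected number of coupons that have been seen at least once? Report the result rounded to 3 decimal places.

For each coupon, P(seen in 109 purchases) = 1 - (35/36)^109 = 0.9536.
By linearity of expectation, E[distinct seen] = 36·(1 - (35/36)^109) = 34.3299.

34.330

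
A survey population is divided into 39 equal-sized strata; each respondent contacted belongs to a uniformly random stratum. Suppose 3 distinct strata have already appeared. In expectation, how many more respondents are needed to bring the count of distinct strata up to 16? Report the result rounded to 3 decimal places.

17.170

With k distinct strata already seen, the next new one takes an expected 39/(39-k) respondents.
Sum over k = 3,...,15: E = 39/36 + 39/35 + 39/34 + ... + 39/25 + 39/24 = 17.1704.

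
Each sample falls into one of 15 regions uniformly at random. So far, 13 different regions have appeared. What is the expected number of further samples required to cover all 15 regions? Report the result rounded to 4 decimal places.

The wait to go from k to k+1 distinct regions is geometric with mean 15/(15-k).
Sum over k = 13,...,14: E = 15/2 + 15/1 = 22.50000.

22.5000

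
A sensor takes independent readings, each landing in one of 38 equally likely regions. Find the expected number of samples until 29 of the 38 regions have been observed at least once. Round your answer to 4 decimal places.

53.1595

Going from k to k+1 distinct takes a geometric number of samples with mean 38/(38-k).
Sum over k = 0,...,28: E = 38/38 + 38/37 + 38/36 + ... + 38/11 + 38/10 = 53.15948.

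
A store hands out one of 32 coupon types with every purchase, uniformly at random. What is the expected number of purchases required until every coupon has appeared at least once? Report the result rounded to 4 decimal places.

129.8718

After k distinct coupons have appeared, the next purchase gives a new one with probability (32-k)/32, so the expected wait for the (k+1)-th is 32/(32-k).
E[T] = 32/32 + 32/31 + 32/30 + ... + 32/2 + 32/1 = 32·H_{32}.
H_{32} = 4.05850, so E[T] = 129.87185.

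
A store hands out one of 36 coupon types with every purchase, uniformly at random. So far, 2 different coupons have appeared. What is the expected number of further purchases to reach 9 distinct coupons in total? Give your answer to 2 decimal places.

With k distinct coupons already seen, the next new one takes an expected 36/(36-k) purchases.
Sum over k = 2,...,8: E = 36/34 + 36/33 + 36/32 + ... + 36/29 + 36/28 = 8.163.

8.16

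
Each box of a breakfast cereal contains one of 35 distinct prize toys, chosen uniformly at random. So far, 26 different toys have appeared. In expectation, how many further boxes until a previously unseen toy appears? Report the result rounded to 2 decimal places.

Each box yields a new toy with probability (35-26)/35 = 9/35, so the wait is geometric with mean 35/9.
E = 35/9 = 3.889.

3.89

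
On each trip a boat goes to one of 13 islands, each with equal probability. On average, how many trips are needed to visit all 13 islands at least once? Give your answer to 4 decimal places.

The wait to go from k to k+1 distinct islands is geometric with mean 13/(13-k).
E[T] = 13/13 + 13/12 + 13/11 + ... + 13/2 + 13/1 = 13·H_{13}.
H_{13} = 3.18013, so E[T] = 41.34174.

41.3417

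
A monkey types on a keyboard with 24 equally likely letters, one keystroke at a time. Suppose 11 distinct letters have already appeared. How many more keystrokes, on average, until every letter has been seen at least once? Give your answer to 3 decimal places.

76.323

From k distinct to k+1 distinct takes on average 24/(24-k) keystrokes.
Sum over k = 11,...,23: E = 24/13 + 24/12 + 24/11 + ... + 24/2 + 24/1 = 76.3232.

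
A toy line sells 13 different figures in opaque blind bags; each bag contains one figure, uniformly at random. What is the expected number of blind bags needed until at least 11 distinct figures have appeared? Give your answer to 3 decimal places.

With k distinct figures already seen, the next new one arrives after an expected 13/(13-k) blind bags.
Sum over k = 0,...,10: E = 13/13 + 13/12 + 13/11 + ... + 13/4 + 13/3 = 21.8417.

21.842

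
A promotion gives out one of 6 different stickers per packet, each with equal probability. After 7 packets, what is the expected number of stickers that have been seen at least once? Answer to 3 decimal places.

4.326

For each sticker, P(seen in 7 packets) = 1 - (5/6)^7 = 0.7209.
By linearity of expectation, E[distinct seen] = 6·(1 - (5/6)^7) = 4.3255.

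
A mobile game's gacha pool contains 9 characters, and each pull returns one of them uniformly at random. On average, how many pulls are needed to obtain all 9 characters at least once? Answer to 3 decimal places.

25.461

After k distinct characters have appeared, the next pull gives a new one with probability (9-k)/9, so the expected wait for the (k+1)-th is 9/(9-k).
E[T] = 9/9 + 9/8 + 9/7 + ... + 9/2 + 9/1 = 9·H_{9}.
H_{9} = 2.8290, so E[T] = 25.4607.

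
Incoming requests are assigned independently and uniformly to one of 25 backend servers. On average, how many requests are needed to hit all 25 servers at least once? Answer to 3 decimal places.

95.399

After k distinct servers have appeared, the next request gives a new one with probability (25-k)/25, so the expected wait for the (k+1)-th is 25/(25-k).
E[T] = 25/25 + 25/24 + 25/23 + ... + 25/2 + 25/1 = 25·H_{25}.
H_{25} = 3.8160, so E[T] = 95.3990.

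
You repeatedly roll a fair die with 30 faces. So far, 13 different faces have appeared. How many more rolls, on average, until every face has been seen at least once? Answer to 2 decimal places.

With k distinct faces already seen, the next new one takes an expected 30/(30-k) rolls.
Sum over k = 13,...,29: E = 30/17 + 30/16 + 30/15 + ... + 30/2 + 30/1 = 103.187.

103.19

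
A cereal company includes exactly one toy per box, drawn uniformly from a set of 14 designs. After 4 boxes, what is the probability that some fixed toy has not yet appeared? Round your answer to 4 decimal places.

Each box misses the fixed toy with probability (14-1)/14 = 13/14, independently.
P(still missing after 4) = (13/14)^4 = 0.74347.

0.7435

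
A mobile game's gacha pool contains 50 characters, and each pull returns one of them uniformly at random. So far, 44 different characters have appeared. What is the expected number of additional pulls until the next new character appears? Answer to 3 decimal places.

8.333

The number of pulls until the next new character is geometric with success probability 6/50, so its mean is 50/6.
E = 50/6 = 8.3333.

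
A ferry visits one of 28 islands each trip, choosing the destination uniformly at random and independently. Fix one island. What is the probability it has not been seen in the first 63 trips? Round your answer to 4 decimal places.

0.1011

On each trip the fixed island fails to appear with probability 27/28.
P(still missing after 63) = (27/28)^63 = 0.10115.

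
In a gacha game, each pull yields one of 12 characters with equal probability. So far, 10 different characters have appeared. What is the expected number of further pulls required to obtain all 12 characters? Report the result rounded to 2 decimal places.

From k distinct to k+1 distinct takes on average 12/(12-k) pulls.
Sum over k = 10,...,11: E = 12/2 + 12/1 = 18.000.

18.00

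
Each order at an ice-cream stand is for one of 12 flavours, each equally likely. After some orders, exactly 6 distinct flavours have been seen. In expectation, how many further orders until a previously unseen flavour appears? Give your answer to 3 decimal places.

2.000

The number of orders until the next new flavour is geometric with success probability 6/12, so its mean is 12/6.
E = 12/6 = 2.0000.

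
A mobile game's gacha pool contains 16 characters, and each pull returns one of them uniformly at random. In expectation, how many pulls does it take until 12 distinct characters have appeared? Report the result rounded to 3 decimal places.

20.758

Going from k to k+1 distinct takes a geometric number of pulls with mean 16/(16-k).
Sum over k = 0,...,11: E = 16/16 + 16/15 + 16/14 + ... + 16/6 + 16/5 = 20.7583.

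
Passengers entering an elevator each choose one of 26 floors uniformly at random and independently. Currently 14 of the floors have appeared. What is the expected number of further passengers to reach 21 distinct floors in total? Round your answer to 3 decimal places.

With k distinct floors already seen, the next new one takes an expected 26/(26-k) passengers.
Sum over k = 14,...,20: E = 26/12 + 26/11 + 26/10 + ... + 26/7 + 26/6 = 21.3168.

21.317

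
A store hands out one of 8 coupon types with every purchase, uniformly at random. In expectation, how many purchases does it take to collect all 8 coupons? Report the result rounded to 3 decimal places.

21.743

The wait to go from k to k+1 distinct coupons is geometric with mean 8/(8-k).
E[T] = 8/8 + 8/7 + 8/6 + ... + 8/2 + 8/1 = 8·H_{8}.
H_{8} = 2.7179, so E[T] = 21.7429.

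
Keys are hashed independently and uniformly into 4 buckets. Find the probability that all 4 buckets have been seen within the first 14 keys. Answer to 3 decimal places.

Let A_i be the event that bucket i is missing after 14 keys. By inclusion–exclusion on the A_i,
P(all seen) = Σ_{j=0}^{4} (-1)^j C(4,j)((4-j)/4)^14
= 1.0000 - 0.0713 + 0.0004 - 0.0000 + 0.0000
= 0.9291.

0.929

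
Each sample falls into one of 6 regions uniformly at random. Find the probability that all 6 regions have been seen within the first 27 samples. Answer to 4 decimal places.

By inclusion–exclusion over which regions are missing,
P(all seen) = Σ_{j=0}^{6} (-1)^j C(6,j)((6-j)/6)^27
= 1.00000 - 0.04368 + 0.00026 - 0.00000 + 0.00000 - 0.00000 + 0.00000
= 0.95659.

0.9566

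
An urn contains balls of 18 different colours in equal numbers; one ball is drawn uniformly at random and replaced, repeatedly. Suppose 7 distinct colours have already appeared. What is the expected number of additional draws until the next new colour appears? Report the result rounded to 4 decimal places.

The number of draws until the next new colour is geometric with success probability 11/18, so its mean is 18/11.
E = 18/11 = 1.63636.

1.6364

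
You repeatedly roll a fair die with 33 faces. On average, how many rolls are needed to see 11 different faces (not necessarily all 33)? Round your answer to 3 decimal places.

13.134

With k distinct faces already seen, the next new one arrives after an expected 33/(33-k) rolls.
Sum over k = 0,...,10: E = 33/33 + 33/32 + 33/31 + ... + 33/24 + 33/23 = 13.1335.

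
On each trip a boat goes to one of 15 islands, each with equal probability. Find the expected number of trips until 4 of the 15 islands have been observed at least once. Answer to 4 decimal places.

With k distinct islands already seen, the next new one arrives after an expected 15/(15-k) trips.
Sum over k = 0,...,3: E = 15/15 + 15/14 + 15/13 + 15/12 = 4.47527.

4.4753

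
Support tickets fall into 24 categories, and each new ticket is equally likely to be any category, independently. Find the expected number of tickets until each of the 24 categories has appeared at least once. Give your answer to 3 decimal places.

After k distinct categories have appeared, the next ticket gives a new one with probability (24-k)/24, so the expected wait for the (k+1)-th is 24/(24-k).
E[T] = 24/24 + 24/23 + 24/22 + ... + 24/2 + 24/1 = 24·H_{24}.
H_{24} = 3.7760, so E[T] = 90.6230.

90.623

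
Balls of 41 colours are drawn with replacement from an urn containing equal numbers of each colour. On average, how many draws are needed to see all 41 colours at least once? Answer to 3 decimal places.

The wait to go from k to k+1 distinct colours is geometric with mean 41/(41-k).
E[T] = 41/41 + 41/40 + 41/39 + ... + 41/2 + 41/1 = 41·H_{41}.
H_{41} = 4.3029, so E[T] = 176.4203.

176.420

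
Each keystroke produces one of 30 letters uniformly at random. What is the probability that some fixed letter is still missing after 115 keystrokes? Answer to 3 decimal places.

Each keystroke misses the fixed letter with probability (30-1)/30 = 29/30, independently.
P(still missing after 115) = (29/30)^115 = 0.0203.

0.020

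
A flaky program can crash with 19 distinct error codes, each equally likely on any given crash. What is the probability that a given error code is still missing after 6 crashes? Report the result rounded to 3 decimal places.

0.723

On each crash the fixed error code fails to appear with probability 18/19.
P(still missing after 6) = (18/19)^6 = 0.7230.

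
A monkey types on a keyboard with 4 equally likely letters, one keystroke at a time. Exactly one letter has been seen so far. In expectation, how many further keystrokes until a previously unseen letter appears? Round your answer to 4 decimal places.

The number of keystrokes until the next new letter is geometric with success probability 3/4, so its mean is 4/3.
E = 4/3 = 1.33333.

1.3333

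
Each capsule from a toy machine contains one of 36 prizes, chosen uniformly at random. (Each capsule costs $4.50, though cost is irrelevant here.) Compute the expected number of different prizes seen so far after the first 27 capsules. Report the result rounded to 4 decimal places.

19.1743

For each prize, P(seen in 27 capsules) = 1 - (35/36)^27 = 0.53262.
By linearity of expectation, E[distinct seen] = 36·(1 - (35/36)^27) = 19.17434.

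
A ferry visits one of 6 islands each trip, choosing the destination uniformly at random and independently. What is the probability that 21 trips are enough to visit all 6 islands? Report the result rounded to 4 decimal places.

0.8726

By inclusion–exclusion over which islands are missing,
P(all seen) = Σ_{j=0}^{6} (-1)^j C(6,j)((6-j)/6)^21
= 1.00000 - 0.13042 + 0.00301 - 0.00001 + 0.00000 - 0.00000 + 0.00000
= 0.87258.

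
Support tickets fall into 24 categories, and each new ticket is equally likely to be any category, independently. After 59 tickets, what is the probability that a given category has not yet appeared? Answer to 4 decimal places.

0.0812

Each ticket misses the fixed category with probability (24-1)/24 = 23/24, independently.
P(still missing after 59) = (23/24)^59 = 0.08119.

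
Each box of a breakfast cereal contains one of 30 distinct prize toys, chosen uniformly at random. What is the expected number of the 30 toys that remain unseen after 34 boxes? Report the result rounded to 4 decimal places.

9.4739

For each toy, P(unseen after 34) = (29/30)^34 = 0.31580.
By linearity of expectation, E[unseen] = 30·(29/30)^34 = 9.47394.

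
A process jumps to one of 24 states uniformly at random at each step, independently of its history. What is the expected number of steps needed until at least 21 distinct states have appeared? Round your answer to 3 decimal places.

With k distinct states already seen, the next new one arrives after an expected 24/(24-k) steps.
Sum over k = 0,...,20: E = 24/24 + 24/23 + 24/22 + ... + 24/5 + 24/4 = 46.6230.

46.623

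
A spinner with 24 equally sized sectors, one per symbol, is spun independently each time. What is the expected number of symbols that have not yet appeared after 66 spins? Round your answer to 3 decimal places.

For each symbol, P(unseen after 66) = (23/24)^66 = 0.0603.
By linearity of expectation, E[unseen] = 24·(23/24)^66 = 1.4465.

1.446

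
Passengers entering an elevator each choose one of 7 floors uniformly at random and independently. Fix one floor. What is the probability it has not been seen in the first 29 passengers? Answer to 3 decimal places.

On each passenger the fixed floor fails to appear with probability 6/7.
P(still missing after 29) = (6/7)^29 = 0.0114.

0.011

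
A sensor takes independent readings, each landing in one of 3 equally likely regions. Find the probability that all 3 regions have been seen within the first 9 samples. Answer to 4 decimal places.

By inclusion–exclusion over which regions are missing,
P(all seen) = Σ_{j=0}^{3} (-1)^j C(3,j)((3-j)/3)^9
= 1.00000 - 0.07804 + 0.00015 - 0.00000
= 0.92212.

0.9221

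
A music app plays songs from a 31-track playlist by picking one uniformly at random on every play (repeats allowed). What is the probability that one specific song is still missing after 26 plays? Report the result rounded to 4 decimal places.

Each play misses the fixed song with probability (31-1)/31 = 30/31, independently.
P(still missing after 26) = (30/31)^26 = 0.42633.

0.4263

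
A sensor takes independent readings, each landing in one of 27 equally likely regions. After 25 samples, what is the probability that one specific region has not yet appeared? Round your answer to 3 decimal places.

On each sample the fixed region fails to appear with probability 26/27.
P(still missing after 25) = (26/27)^25 = 0.3893.

0.389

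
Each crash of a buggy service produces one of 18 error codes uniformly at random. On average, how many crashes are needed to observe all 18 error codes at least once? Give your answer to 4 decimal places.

After k distinct error codes have appeared, the next crash gives a new one with probability (18-k)/18, so the expected wait for the (k+1)-th is 18/(18-k).
E[T] = 18/18 + 18/17 + 18/16 + ... + 18/2 + 18/1 = 18·H_{18}.
H_{18} = 3.49511, so E[T] = 62.91195.

62.9119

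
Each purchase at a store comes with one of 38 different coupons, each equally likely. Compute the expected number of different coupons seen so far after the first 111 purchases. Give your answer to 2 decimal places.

For each coupon, P(seen in 111 purchases) = 1 - (37/38)^111 = 0.948.
By linearity of expectation, E[distinct seen] = 38·(1 - (37/38)^111) = 36.031.

36.03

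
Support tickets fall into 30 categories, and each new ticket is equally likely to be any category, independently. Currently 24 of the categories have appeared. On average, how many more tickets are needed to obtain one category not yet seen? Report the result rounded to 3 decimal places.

Each ticket yields a new category with probability (30-24)/30 = 6/30, so the wait is geometric with mean 30/6.
E = 30/6 = 5.0000.

5.000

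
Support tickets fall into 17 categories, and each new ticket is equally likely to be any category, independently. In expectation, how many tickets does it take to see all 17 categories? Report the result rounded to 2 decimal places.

Split into phases: going from k distinct to k+1 distinct takes on average 17/(17-k) tickets.
E[T] = 17/17 + 17/16 + 17/15 + ... + 17/2 + 17/1 = 17·H_{17}.
H_{17} = 3.440, so E[T] = 58.472.

58.47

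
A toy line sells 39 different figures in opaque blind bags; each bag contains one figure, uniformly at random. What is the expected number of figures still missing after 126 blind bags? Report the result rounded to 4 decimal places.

For each figure, P(unseen after 126) = (38/39)^126 = 0.03790.
By linearity of expectation, E[unseen] = 39·(38/39)^126 = 1.47794.

1.4779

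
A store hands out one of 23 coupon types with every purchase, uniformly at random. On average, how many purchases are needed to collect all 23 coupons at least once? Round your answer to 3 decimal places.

The wait to go from k to k+1 distinct coupons is geometric with mean 23/(23-k).
E[T] = 23/23 + 23/22 + 23/21 + ... + 23/2 + 23/1 = 23·H_{23}.
H_{23} = 3.7343, so E[T] = 85.8887.

85.889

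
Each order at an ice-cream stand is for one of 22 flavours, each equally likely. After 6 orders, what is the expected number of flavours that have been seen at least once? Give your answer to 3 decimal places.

For each flavour, P(seen in 6 orders) = 1 - (21/22)^6 = 0.2436.
By linearity of expectation, E[distinct seen] = 22·(1 - (21/22)^6) = 5.3581.

5.358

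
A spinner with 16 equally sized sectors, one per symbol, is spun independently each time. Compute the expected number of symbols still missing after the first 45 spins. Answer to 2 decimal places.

For each symbol, P(unseen after 45) = (15/16)^45 = 0.055.
By linearity of expectation, E[unseen] = 16·(15/16)^45 = 0.877.

0.88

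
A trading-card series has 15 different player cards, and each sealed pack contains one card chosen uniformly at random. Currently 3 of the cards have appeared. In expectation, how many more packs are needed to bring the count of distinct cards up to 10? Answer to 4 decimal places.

12.2982

The wait to go from k to k+1 distinct cards is geometric with mean 15/(15-k).
Sum over k = 3,...,9: E = 15/12 + 15/11 + 15/10 + ... + 15/7 + 15/6 = 12.29816.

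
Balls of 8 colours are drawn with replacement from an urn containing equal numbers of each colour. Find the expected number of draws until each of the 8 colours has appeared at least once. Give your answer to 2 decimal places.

Split into phases: going from k distinct to k+1 distinct takes on average 8/(8-k) draws.
E[T] = 8/8 + 8/7 + 8/6 + ... + 8/2 + 8/1 = 8·H_{8}.
H_{8} = 2.718, so E[T] = 21.743.

21.74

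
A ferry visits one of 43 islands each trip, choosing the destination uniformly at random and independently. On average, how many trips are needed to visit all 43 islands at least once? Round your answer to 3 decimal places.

After k distinct islands have appeared, the next trip gives a new one with probability (43-k)/43, so the expected wait for the (k+1)-th is 43/(43-k).
E[T] = 43/43 + 43/42 + 43/41 + ... + 43/2 + 43/1 = 43·H_{43}.
H_{43} = 4.3500, so E[T] = 187.0499.

187.050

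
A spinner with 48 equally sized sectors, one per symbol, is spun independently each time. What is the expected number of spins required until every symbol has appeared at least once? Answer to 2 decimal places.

214.02

Split into phases: going from k distinct to k+1 distinct takes on average 48/(48-k) spins.
E[T] = 48/48 + 48/47 + 48/46 + ... + 48/2 + 48/1 = 48·H_{48}.
H_{48} = 4.459, so E[T] = 214.022.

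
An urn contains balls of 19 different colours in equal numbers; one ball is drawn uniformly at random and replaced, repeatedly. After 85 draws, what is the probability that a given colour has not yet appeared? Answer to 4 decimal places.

0.0101

Each draw misses the fixed colour with probability (19-1)/19 = 18/19, independently.
P(still missing after 85) = (18/19)^85 = 0.01010.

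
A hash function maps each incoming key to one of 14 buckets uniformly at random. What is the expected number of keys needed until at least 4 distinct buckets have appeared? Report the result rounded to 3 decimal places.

4.516

With k distinct buckets already seen, the next new one arrives after an expected 14/(14-k) keys.
Sum over k = 0,...,3: E = 14/14 + 14/13 + 14/12 + 14/11 = 4.5163.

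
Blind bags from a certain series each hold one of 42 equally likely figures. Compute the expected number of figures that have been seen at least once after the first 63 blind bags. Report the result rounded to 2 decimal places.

32.80

For each figure, P(seen in 63 blind bags) = 1 - (41/42)^63 = 0.781.
By linearity of expectation, E[distinct seen] = 42·(1 - (41/42)^63) = 32.797.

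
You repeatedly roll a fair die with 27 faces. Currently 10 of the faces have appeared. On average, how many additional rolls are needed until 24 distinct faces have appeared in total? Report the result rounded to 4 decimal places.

With k distinct faces already seen, the next new one takes an expected 27/(27-k) rolls.
Sum over k = 10,...,23: E = 27/17 + 27/16 + 27/15 + ... + 27/5 + 27/4 = 43.36792.

43.3679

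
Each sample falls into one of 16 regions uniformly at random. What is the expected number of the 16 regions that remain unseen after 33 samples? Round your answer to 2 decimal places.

For each region, P(unseen after 33) = (15/16)^33 = 0.119.
By linearity of expectation, E[unseen] = 16·(15/16)^33 = 1.902.

1.90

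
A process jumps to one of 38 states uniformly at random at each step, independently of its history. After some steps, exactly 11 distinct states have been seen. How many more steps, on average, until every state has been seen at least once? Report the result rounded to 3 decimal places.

147.875

From k distinct to k+1 distinct takes on average 38/(38-k) steps.
Sum over k = 11,...,37: E = 38/27 + 38/26 + 38/25 + ... + 38/2 + 38/1 = 147.8754.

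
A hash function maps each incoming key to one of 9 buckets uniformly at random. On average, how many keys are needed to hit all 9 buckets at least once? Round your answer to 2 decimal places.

Split into phases: going from k distinct to k+1 distinct takes on average 9/(9-k) keys.
E[T] = 9/9 + 9/8 + 9/7 + ... + 9/2 + 9/1 = 9·H_{9}.
H_{9} = 2.829, so E[T] = 25.461.

25.46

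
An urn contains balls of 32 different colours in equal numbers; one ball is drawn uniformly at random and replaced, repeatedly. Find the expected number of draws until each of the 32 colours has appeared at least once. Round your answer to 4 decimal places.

129.8718

After k distinct colours have appeared, the next draw gives a new one with probability (32-k)/32, so the expected wait for the (k+1)-th is 32/(32-k).
E[T] = 32/32 + 32/31 + 32/30 + ... + 32/2 + 32/1 = 32·H_{32}.
H_{32} = 4.05850, so E[T] = 129.87185.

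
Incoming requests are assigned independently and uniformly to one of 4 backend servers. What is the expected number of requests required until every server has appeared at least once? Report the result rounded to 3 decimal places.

8.333

The wait to go from k to k+1 distinct servers is geometric with mean 4/(4-k).
E[T] = 4/4 + 4/3 + 4/2 + 4/1 = 4·H_{4}.
H_{4} = 2.0833, so E[T] = 8.3333.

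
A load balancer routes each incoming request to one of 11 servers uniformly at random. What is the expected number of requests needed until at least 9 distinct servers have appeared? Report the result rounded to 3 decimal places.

Going from k to k+1 distinct takes a geometric number of requests with mean 11/(11-k).
Sum over k = 0,...,8: E = 11/11 + 11/10 + 11/9 + ... + 11/4 + 11/3 = 16.7187.

16.719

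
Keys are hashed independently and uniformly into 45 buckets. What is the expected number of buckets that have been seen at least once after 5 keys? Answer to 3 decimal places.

4.783

For each bucket, P(seen in 5 keys) = 1 - (44/45)^5 = 0.1063.
By linearity of expectation, E[distinct seen] = 45·(1 - (44/45)^5) = 4.7827.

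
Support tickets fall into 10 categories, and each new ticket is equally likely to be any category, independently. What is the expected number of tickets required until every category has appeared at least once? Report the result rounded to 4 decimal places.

29.2897

After k distinct categories have appeared, the next ticket gives a new one with probability (10-k)/10, so the expected wait for the (k+1)-th is 10/(10-k).
E[T] = 10/10 + 10/9 + 10/8 + ... + 10/2 + 10/1 = 10·H_{10}.
H_{10} = 2.92897, so E[T] = 29.28968.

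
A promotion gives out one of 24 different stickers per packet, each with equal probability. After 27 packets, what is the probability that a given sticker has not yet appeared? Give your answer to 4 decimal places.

On each packet the fixed sticker fails to appear with probability 23/24.
P(still missing after 27) = (23/24)^27 = 0.31692.

0.3169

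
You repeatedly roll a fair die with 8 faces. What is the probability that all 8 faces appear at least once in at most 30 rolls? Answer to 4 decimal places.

Let A_i be the event that face i is missing after 30 rolls. By inclusion–exclusion on the A_i,
P(all seen) = Σ_{j=0}^{8} (-1)^j C(8,j)((8-j)/8)^30
= 1.00000 - 0.14566 + 0.00500 - 0.00004 + 0.00000 - 0.00000 + 0.00000 - 0.00000 + 0.00000
= 0.85930.

0.8593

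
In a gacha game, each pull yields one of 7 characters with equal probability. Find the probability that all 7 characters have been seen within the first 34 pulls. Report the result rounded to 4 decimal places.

Let A_i be the event that character i is missing after 34 pulls. By inclusion–exclusion on the A_i,
P(all seen) = Σ_{j=0}^{7} (-1)^j C(7,j)((7-j)/7)^34
= 1.00000 - 0.03706 + 0.00023 - 0.00000 + 0.00000 - 0.00000 + 0.00000 - 0.00000
= 0.96317.

0.9632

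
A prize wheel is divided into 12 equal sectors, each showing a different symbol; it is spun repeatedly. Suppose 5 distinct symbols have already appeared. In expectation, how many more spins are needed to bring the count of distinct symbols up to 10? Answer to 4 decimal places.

13.1143

From k distinct to k+1 distinct takes on average 12/(12-k) spins.
Sum over k = 5,...,9: E = 12/7 + 12/6 + 12/5 + 12/4 + 12/3 = 13.11429.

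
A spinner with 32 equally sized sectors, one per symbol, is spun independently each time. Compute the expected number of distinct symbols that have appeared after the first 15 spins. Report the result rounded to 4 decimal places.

For each symbol, P(seen in 15 spins) = 1 - (31/32)^15 = 0.37888.
By linearity of expectation, E[distinct seen] = 32·(1 - (31/32)^15) = 12.12415.

12.1241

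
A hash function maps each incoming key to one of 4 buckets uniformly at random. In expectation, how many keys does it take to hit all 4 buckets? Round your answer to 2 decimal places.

8.33

After k distinct buckets have appeared, the next key gives a new one with probability (4-k)/4, so the expected wait for the (k+1)-th is 4/(4-k).
E[T] = 4/4 + 4/3 + 4/2 + 4/1 = 4·H_{4}.
H_{4} = 2.083, so E[T] = 8.333.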